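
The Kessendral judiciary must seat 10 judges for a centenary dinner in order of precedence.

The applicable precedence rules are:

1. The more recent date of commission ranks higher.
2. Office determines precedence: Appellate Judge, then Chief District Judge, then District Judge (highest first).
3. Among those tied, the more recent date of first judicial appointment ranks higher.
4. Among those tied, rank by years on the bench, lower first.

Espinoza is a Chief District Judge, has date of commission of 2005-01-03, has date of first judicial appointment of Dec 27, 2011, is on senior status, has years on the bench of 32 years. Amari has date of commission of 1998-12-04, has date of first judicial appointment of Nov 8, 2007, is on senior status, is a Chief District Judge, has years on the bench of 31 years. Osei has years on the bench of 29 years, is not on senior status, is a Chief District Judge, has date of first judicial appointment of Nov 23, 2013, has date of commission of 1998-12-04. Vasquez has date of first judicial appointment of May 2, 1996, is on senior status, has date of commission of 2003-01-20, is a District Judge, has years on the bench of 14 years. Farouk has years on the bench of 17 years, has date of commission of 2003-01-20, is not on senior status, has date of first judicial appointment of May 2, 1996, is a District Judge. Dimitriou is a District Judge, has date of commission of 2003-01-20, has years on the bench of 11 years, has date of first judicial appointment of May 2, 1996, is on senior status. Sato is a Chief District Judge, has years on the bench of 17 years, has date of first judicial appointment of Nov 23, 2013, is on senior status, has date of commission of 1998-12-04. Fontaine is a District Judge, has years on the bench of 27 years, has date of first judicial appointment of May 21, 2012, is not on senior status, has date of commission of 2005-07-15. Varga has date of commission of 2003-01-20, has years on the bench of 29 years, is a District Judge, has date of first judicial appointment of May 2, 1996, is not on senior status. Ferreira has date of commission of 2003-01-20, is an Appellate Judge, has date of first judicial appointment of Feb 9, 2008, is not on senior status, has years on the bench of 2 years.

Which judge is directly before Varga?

By date of commission (later first): Fontaine (2005-07-15); then Espinoza (2005-01-03); then Ferreira, Dimitriou, Vasquez, Farouk and Varga (each 2003-01-20); then Sato, Osei and Amari (each 1998-12-04).
Among Ferreira, Dimitriou, Vasquez, Farouk and Varga, by office: Ferreira (Appellate Judge) before Dimitriou, Vasquez, Farouk and Varga (District Judge).
Dimitriou, Vasquez, Farouk and Varga all have date of first judicial appointment May 2, 1996, so the next rule applies.
Among Dimitriou, Vasquez, Farouk and Varga, by years on the bench (lower first): Dimitriou (11 years) before Vasquez (14 years) before Farouk (17 years) before Varga (29 years).
Sato, Osei and Amari are each Chief District Judge, so the next rule applies.
Among Sato, Osei and Amari, by date of first judicial appointment (later first): Sato and Osei (Nov 23, 2013) before Amari (Nov 8, 2007).
Among Sato and Osei, by years on the bench (lower first): Sato (17 years) before Osei (29 years).
Order: Fontaine, Espinoza, Ferreira, Dimitriou, Vasquez, Farouk, Varga, Sato, Osei, Amari.

Farouk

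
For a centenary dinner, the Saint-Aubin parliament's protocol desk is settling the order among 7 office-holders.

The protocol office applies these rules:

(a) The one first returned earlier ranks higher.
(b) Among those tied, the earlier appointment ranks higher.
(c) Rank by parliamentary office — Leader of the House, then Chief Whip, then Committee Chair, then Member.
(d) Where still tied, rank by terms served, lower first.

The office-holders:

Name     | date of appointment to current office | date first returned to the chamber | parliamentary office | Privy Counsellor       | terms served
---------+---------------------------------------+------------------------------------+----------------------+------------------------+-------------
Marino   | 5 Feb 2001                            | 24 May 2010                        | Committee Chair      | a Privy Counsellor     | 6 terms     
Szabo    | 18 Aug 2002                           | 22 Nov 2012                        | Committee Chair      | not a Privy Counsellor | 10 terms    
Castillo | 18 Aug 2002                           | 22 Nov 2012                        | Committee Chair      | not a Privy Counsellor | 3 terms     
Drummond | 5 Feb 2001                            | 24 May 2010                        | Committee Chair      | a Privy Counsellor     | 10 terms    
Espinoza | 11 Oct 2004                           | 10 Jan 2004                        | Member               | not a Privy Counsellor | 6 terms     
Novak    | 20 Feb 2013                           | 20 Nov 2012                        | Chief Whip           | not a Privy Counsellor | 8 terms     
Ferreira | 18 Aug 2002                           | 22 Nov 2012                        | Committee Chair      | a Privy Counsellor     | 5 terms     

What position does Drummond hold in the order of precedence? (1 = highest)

3

By date first returned to the chamber (earlier first): Espinoza (10 Jan 2004); then Marino and Drummond (both 24 May 2010); then Novak (20 Nov 2012); then Castillo, Ferreira and Szabo (each 22 Nov 2012).
Marino and Drummond both have date of appointment to current office 5 Feb 2001, so the next rule applies.
Marino and Drummond are each Committee Chair, so the next rule applies.
Among Marino and Drummond, by terms served (lower first): Marino (6 terms) before Drummond (10 terms).
Castillo, Ferreira and Szabo all have date of appointment to current office 18 Aug 2002, so the next rule applies.
Castillo, Ferreira and Szabo are each Committee Chair, so the next rule applies.
Among Castillo, Ferreira and Szabo, by terms served (lower first): Castillo (3 terms) before Ferreira (5 terms) before Szabo (10 terms).
Order: Espinoza, Marino, Drummond, Novak, Castillo, Ferreira, Szabo. So position 3.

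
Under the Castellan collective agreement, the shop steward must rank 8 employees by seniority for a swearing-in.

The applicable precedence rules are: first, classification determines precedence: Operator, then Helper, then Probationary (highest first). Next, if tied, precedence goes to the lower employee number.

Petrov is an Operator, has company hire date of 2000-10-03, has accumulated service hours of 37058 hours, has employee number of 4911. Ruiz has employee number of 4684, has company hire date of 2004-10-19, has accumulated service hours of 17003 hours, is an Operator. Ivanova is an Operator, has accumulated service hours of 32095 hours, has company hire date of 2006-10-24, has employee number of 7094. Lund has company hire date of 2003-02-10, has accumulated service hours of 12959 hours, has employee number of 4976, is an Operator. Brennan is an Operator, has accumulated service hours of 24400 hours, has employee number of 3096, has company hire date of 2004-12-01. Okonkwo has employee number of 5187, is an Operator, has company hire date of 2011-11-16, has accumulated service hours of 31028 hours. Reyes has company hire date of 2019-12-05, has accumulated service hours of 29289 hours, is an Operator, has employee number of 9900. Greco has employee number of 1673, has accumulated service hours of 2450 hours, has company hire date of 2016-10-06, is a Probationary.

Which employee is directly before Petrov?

Ruiz

By classification: Brennan, Ruiz, Petrov, Lund, Okonkwo, Ivanova and Reyes (Operator); then Greco (Probationary).
Among Brennan, Ruiz, Petrov, Lund, Okonkwo, Ivanova and Reyes, by employee number (lower first): Brennan (3096) before Ruiz (4684) before Petrov (4911) before Lund (4976) before Okonkwo (5187) before Ivanova (7094) before Reyes (9900).
Order: Brennan, Ruiz, Petrov, Lund, Okonkwo, Ivanova, Reyes, Greco.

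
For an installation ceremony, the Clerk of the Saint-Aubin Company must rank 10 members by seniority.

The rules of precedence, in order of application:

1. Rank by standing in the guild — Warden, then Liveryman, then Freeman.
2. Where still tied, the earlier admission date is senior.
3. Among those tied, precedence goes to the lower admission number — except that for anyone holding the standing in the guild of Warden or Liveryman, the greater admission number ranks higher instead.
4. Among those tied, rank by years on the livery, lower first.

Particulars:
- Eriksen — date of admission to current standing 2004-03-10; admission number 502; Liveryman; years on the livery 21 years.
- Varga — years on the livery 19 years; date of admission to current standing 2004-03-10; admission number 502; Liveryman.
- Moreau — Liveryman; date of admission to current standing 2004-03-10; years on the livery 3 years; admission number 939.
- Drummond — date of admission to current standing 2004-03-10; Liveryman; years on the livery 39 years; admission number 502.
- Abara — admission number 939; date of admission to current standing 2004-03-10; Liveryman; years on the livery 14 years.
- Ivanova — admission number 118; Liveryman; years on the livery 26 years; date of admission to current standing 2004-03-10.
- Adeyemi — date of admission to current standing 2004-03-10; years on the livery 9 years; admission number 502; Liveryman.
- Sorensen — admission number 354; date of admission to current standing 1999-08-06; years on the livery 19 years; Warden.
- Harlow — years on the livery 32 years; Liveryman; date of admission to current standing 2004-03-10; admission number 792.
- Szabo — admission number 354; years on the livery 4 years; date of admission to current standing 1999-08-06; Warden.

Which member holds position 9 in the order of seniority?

By standing in the guild: Szabo and Sorensen (Warden); then Moreau, Abara, Harlow, Adeyemi, Varga, Eriksen, Drummond and Ivanova (Liveryman).
Szabo and Sorensen both have date of admission to current standing 1999-08-06, so the next rule applies.
Szabo and Sorensen both have admission number 354, so the next rule applies.
Among Szabo and Sorensen, by years on the livery (lower first): Szabo (4 years) before Sorensen (19 years).
Moreau, Abara, Harlow, Adeyemi, Varga, Eriksen, Drummond and Ivanova all have date of admission to current standing 2004-03-10, so the next rule applies.
Among Moreau, Abara, Harlow, Adeyemi, Varga, Eriksen, Drummond and Ivanova, by admission number (higher first) (reversed rule for this group): Moreau and Abara (939) before Harlow (792) before Adeyemi, Varga, Eriksen and Drummond (502) before Ivanova (118).
Among Moreau and Abara, by years on the livery (lower first): Moreau (3 years) before Abara (14 years).
Among Adeyemi, Varga, Eriksen and Drummond, by years on the livery (lower first): Adeyemi (9 years) before Varga (19 years) before Eriksen (21 years) before Drummond (39 years).
Order: Szabo, Sorensen, Moreau, Abara, Harlow, Adeyemi, Varga, Eriksen, Drummond, Ivanova.

Drummond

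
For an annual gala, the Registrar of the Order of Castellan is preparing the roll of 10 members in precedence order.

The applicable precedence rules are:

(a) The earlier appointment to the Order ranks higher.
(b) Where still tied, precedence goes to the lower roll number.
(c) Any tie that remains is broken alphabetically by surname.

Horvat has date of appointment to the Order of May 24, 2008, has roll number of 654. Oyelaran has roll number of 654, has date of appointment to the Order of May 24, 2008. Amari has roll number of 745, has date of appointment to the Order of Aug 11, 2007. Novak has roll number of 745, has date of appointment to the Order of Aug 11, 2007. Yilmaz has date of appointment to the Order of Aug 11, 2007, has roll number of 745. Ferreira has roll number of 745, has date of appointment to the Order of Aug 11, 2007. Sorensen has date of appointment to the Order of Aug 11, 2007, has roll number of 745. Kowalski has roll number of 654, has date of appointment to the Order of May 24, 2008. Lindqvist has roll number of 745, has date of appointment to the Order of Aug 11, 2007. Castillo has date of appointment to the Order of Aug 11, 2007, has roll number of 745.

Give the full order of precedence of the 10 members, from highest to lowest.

Amari, Castillo, Ferreira, Lindqvist, Novak, Sorensen, Yilmaz, Horvat, Kowalski, Oyelaran

By date of appointment to the Order (earlier first): Amari, Castillo, Ferreira, Lindqvist, Novak, Sorensen and Yilmaz (each Aug 11, 2007); then Horvat, Kowalski and Oyelaran (each May 24, 2008).
Amari, Castillo, Ferreira, Lindqvist, Novak, Sorensen and Yilmaz all have roll number 745, so the next rule applies.
Among Amari, Castillo, Ferreira, Lindqvist, Novak, Sorensen and Yilmaz, alphabetically by surname: Amari before Castillo before Ferreira before Lindqvist before Novak before Sorensen before Yilmaz.
Horvat, Kowalski and Oyelaran all have roll number 654, so the next rule applies.
Among Horvat, Kowalski and Oyelaran, alphabetically by surname: Horvat before Kowalski before Oyelaran.
Full order: Amari, Castillo, Ferreira, Lindqvist, Novak, Sorensen, Yilmaz, Horvat, Kowalski, Oyelaran.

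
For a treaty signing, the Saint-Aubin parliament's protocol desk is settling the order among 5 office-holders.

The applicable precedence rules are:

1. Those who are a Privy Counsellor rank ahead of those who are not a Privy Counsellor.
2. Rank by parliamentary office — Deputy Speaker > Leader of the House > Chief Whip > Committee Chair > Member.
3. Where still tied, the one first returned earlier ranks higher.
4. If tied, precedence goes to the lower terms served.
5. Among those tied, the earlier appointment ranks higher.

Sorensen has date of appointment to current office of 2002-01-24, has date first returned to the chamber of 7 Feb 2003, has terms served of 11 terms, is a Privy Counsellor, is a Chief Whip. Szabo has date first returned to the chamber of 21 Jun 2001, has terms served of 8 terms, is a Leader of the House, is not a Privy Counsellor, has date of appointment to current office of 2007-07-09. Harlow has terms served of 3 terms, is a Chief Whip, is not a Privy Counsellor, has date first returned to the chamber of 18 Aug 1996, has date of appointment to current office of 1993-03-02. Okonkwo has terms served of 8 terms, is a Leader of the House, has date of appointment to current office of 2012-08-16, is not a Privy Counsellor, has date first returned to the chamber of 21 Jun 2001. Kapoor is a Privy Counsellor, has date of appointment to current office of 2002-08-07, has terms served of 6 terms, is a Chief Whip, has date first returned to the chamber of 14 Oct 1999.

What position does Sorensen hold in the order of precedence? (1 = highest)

By the first rule: Kapoor and Sorensen (both a Privy Counsellor); then Szabo, Okonkwo and Harlow (each not a Privy Counsellor).
Kapoor and Sorensen are each Chief Whip, so the next rule applies.
Among Kapoor and Sorensen, by date first returned to the chamber (earlier first): Kapoor (14 Oct 1999) before Sorensen (7 Feb 2003).
Among Szabo, Okonkwo and Harlow, by parliamentary office: Szabo and Okonkwo (Leader of the House) before Harlow (Chief Whip).
Szabo and Okonkwo both have date first returned to the chamber 21 Jun 2001, so the next rule applies.
Szabo and Okonkwo both have terms served 8 terms, so the next rule applies.
Among Szabo and Okonkwo, by date of appointment to current office (earlier first): Szabo (2007-07-09) before Okonkwo (2012-08-16).
Order: Kapoor, Sorensen, Szabo, Okonkwo, Harlow. So position 2.

2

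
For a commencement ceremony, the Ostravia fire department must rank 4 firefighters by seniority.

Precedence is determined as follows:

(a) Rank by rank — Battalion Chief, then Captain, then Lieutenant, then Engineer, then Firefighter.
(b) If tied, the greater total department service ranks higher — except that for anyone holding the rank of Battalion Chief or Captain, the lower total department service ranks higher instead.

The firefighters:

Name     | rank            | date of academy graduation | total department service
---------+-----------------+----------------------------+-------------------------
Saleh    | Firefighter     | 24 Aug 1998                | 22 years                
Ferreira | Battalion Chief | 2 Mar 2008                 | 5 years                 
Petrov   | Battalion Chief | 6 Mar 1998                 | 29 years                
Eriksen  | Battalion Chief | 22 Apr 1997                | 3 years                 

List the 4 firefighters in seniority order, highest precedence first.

Eriksen, Ferreira, Petrov, Saleh

By rank: Eriksen, Ferreira and Petrov (Battalion Chief); then Saleh (Firefighter).
Among Eriksen, Ferreira and Petrov, by total department service (lower first) (reversed rule for this group): Eriksen (3 years) before Ferreira (5 years) before Petrov (29 years).
Full order: Eriksen, Ferreira, Petrov, Saleh.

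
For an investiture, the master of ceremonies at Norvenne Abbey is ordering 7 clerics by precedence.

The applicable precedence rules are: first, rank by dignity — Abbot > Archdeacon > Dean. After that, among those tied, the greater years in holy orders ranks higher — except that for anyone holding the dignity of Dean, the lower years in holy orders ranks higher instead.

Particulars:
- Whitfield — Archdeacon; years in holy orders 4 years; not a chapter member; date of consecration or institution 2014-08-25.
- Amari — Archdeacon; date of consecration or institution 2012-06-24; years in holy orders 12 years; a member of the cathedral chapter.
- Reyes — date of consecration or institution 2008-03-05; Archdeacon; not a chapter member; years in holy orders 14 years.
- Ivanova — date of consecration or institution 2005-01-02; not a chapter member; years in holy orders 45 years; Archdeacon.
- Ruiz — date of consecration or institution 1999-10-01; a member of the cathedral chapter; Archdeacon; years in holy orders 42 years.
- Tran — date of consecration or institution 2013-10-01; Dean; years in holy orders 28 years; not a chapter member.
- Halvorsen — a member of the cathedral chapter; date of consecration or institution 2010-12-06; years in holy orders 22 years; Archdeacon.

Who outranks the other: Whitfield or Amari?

By dignity: Ivanova, Ruiz, Halvorsen, Reyes, Amari and Whitfield (Archdeacon); then Tran (Dean).
Among Ivanova, Ruiz, Halvorsen, Reyes, Amari and Whitfield, by years in holy orders (higher first): Ivanova (45 years) before Ruiz (42 years) before Halvorsen (22 years) before Reyes (14 years) before Amari (12 years) before Whitfield (4 years).
So Amari takes precedence.

Amari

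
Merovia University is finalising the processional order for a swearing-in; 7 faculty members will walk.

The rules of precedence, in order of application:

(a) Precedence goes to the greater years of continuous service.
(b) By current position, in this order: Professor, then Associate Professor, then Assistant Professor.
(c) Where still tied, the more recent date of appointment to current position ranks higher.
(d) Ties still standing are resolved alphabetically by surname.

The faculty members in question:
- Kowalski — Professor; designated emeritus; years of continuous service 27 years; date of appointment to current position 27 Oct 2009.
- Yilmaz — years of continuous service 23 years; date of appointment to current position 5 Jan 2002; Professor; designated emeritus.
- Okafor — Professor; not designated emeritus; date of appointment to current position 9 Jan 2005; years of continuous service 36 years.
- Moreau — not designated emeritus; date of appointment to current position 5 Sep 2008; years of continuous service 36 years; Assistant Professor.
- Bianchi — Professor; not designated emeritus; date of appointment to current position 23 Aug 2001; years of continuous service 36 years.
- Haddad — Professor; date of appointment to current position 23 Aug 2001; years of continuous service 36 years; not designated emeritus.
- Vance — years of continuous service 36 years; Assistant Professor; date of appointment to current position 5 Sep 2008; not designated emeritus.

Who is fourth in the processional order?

Moreau

By years of continuous service (higher first): Okafor, Bianchi, Haddad, Moreau and Vance (each 36 years); then Kowalski (27 years); then Yilmaz (23 years).
Among Okafor, Bianchi, Haddad, Moreau and Vance, by current position: Okafor, Bianchi and Haddad (Professor) before Moreau and Vance (Assistant Professor).
Among Okafor, Bianchi and Haddad, by date of appointment to current position (later first): Okafor (9 Jan 2005) before Bianchi and Haddad (23 Aug 2001).
Among Bianchi and Haddad, alphabetically by surname: Bianchi before Haddad.
Moreau and Vance both have date of appointment to current position 5 Sep 2008, so the next rule applies.
Among Moreau and Vance, alphabetically by surname: Moreau before Vance.
Order: Okafor, Bianchi, Haddad, Moreau, Vance, Kowalski, Yilmaz.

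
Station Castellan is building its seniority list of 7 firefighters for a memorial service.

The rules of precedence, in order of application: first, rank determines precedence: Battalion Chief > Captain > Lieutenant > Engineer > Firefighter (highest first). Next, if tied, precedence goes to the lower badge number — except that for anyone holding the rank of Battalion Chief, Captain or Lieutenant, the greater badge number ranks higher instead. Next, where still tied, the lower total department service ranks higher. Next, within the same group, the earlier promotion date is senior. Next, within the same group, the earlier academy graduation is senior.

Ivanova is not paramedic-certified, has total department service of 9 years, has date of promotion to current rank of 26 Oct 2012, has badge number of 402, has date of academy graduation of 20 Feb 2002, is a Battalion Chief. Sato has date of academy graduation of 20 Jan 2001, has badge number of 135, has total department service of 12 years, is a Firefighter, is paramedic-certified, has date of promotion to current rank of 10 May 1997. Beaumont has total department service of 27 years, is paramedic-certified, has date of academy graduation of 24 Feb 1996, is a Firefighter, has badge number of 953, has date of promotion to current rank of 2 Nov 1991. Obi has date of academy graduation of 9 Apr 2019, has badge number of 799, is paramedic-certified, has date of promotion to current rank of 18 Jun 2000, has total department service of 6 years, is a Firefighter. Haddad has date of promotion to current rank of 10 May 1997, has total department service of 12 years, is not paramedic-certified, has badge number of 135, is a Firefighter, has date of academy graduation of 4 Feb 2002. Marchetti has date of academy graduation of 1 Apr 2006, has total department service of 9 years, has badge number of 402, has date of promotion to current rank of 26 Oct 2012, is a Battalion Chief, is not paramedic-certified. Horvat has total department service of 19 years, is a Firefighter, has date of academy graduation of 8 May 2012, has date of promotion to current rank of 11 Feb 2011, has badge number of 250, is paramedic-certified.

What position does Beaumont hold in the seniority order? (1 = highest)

By rank: Ivanova and Marchetti (Battalion Chief); then Sato, Haddad, Horvat, Obi and Beaumont (Firefighter).
Ivanova and Marchetti both have badge number 402, so the next rule applies.
Ivanova and Marchetti both have total department service 9 years, so the next rule applies.
Ivanova and Marchetti both have date of promotion to current rank 26 Oct 2012, so the next rule applies.
Among Ivanova and Marchetti, by date of academy graduation (earlier first): Ivanova (20 Feb 2002) before Marchetti (1 Apr 2006).
Among Sato, Haddad, Horvat, Obi and Beaumont, by badge number (lower first): Sato and Haddad (135) before Horvat (250) before Obi (799) before Beaumont (953).
Sato and Haddad both have total department service 12 years, so the next rule applies.
Sato and Haddad both have date of promotion to current rank 10 May 1997, so the next rule applies.
Among Sato and Haddad, by date of academy graduation (earlier first): Sato (20 Jan 2001) before Haddad (4 Feb 2002).
Order: Ivanova, Marchetti, Sato, Haddad, Horvat, Obi, Beaumont. So position 7.

7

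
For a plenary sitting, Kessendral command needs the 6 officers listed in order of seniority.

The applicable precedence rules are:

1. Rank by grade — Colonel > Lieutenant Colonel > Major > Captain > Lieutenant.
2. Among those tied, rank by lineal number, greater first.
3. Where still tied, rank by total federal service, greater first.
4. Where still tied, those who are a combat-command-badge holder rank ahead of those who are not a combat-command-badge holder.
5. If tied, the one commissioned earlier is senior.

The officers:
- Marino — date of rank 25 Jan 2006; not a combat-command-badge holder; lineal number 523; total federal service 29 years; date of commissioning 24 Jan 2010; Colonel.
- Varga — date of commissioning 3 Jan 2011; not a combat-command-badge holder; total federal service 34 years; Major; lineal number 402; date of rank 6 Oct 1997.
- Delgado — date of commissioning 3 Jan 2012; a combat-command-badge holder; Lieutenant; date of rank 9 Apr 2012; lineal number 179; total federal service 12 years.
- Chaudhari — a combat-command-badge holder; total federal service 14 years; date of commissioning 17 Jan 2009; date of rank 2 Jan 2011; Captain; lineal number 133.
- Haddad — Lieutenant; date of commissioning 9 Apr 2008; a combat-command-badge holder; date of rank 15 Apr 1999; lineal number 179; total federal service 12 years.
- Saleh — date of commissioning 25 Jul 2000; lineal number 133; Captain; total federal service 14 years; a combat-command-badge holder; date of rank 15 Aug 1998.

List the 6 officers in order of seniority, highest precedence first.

By grade: Marino (Colonel); then Varga (Major); then Saleh and Chaudhari (Captain); then Haddad and Delgado (Lieutenant).
Saleh and Chaudhari both have lineal number 133, so the next rule applies.
Saleh and Chaudhari both have total federal service 14 years, so the next rule applies.
Saleh and Chaudhari are each a combat-command-badge holder, so the next rule applies.
Among Saleh and Chaudhari, by date of commissioning (earlier first): Saleh (25 Jul 2000) before Chaudhari (17 Jan 2009).
Haddad and Delgado both have lineal number 179, so the next rule applies.
Haddad and Delgado both have total federal service 12 years, so the next rule applies.
Haddad and Delgado are each a combat-command-badge holder, so the next rule applies.
Among Haddad and Delgado, by date of commissioning (earlier first): Haddad (9 Apr 2008) before Delgado (3 Jan 2012).
Full order: Marino, Varga, Saleh, Chaudhari, Haddad, Delgado.

Marino, Varga, Saleh, Chaudhari, Haddad, Delgado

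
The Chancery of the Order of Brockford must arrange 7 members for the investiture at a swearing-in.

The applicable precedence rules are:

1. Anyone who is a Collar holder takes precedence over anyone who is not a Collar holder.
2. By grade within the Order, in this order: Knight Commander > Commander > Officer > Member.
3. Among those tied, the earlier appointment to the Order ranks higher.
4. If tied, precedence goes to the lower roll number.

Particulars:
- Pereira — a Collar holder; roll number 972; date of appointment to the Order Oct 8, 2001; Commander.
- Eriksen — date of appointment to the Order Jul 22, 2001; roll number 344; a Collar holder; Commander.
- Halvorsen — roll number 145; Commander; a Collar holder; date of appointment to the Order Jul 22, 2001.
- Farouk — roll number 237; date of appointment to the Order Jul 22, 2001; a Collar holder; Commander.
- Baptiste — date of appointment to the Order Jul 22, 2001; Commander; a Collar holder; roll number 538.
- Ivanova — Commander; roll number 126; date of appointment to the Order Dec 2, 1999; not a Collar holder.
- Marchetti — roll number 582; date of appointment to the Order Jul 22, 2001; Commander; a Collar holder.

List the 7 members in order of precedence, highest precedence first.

By the first rule: Halvorsen, Farouk, Eriksen, Baptiste, Marchetti and Pereira (each a Collar holder); then Ivanova (not a Collar holder).
Halvorsen, Farouk, Eriksen, Baptiste, Marchetti and Pereira are each Commander, so the next rule applies.
Among Halvorsen, Farouk, Eriksen, Baptiste, Marchetti and Pereira, by date of appointment to the Order (earlier first): Halvorsen, Farouk, Eriksen, Baptiste and Marchetti (Jul 22, 2001) before Pereira (Oct 8, 2001).
Among Halvorsen, Farouk, Eriksen, Baptiste and Marchetti, by roll number (lower first): Halvorsen (145) before Farouk (237) before Eriksen (344) before Baptiste (538) before Marchetti (582).
Full order: Halvorsen, Farouk, Eriksen, Baptiste, Marchetti, Pereira, Ivanova.

Halvorsen, Farouk, Eriksen, Baptiste, Marchetti, Pereira, Ivanova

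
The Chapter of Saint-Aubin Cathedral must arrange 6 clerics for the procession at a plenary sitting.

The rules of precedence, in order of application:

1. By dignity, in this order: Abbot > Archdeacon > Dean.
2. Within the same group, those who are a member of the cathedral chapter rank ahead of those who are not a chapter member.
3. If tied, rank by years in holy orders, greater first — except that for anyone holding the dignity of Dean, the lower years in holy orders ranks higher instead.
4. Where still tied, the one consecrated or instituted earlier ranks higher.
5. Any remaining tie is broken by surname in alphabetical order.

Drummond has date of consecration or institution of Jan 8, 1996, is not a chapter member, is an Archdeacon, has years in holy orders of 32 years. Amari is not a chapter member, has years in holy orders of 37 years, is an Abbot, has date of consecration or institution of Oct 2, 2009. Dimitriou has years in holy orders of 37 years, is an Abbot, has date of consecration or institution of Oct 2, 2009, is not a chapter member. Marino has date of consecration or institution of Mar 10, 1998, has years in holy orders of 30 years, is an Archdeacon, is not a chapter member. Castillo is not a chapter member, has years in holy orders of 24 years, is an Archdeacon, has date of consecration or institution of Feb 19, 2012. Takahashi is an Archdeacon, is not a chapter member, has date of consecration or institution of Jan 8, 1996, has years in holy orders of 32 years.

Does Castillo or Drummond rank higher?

Drummond

By dignity: Amari and Dimitriou (Abbot); then Drummond, Takahashi, Marino and Castillo (Archdeacon).
Amari and Dimitriou are each not a chapter member, so the next rule applies.
Amari and Dimitriou both have years in holy orders 37 years, so the next rule applies.
Amari and Dimitriou both have date of consecration or institution Oct 2, 2009, so the next rule applies.
Among Amari and Dimitriou, alphabetically by surname: Amari before Dimitriou.
Drummond, Takahashi, Marino and Castillo are each not a chapter member, so the next rule applies.
Among Drummond, Takahashi, Marino and Castillo, by years in holy orders (higher first): Drummond and Takahashi (32 years) before Marino (30 years) before Castillo (24 years).
Drummond and Takahashi both have date of consecration or institution Jan 8, 1996, so the next rule applies.
Among Drummond and Takahashi, alphabetically by surname: Drummond before Takahashi.
So Drummond takes precedence.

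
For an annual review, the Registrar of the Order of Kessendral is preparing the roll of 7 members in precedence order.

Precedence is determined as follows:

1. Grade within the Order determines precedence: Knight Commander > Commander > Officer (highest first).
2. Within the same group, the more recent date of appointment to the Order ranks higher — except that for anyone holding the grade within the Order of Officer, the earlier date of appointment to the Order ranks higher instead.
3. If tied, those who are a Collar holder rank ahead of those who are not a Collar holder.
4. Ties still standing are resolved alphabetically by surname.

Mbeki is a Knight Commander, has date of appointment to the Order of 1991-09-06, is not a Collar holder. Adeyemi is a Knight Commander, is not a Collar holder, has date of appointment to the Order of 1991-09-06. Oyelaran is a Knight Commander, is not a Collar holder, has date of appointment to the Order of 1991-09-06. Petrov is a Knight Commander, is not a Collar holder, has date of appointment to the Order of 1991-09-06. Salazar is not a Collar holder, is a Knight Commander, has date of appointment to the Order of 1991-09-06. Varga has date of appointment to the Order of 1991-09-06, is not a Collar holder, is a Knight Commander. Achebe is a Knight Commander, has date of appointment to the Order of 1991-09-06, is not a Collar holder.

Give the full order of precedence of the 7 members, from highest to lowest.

Achebe, Adeyemi, Mbeki, Oyelaran, Petrov, Salazar, Varga

By grade within the Order: Achebe, Adeyemi, Mbeki, Oyelaran, Petrov, Salazar and Varga (Knight Commander).
Achebe, Adeyemi, Mbeki, Oyelaran, Petrov, Salazar and Varga all have date of appointment to the Order 1991-09-06, so the next rule applies.
Achebe, Adeyemi, Mbeki, Oyelaran, Petrov, Salazar and Varga are each not a Collar holder, so the next rule applies.
Among Achebe, Adeyemi, Mbeki, Oyelaran, Petrov, Salazar and Varga, alphabetically by surname: Achebe before Adeyemi before Mbeki before Oyelaran before Petrov before Salazar before Varga.
Full order: Achebe, Adeyemi, Mbeki, Oyelaran, Petrov, Salazar, Varga.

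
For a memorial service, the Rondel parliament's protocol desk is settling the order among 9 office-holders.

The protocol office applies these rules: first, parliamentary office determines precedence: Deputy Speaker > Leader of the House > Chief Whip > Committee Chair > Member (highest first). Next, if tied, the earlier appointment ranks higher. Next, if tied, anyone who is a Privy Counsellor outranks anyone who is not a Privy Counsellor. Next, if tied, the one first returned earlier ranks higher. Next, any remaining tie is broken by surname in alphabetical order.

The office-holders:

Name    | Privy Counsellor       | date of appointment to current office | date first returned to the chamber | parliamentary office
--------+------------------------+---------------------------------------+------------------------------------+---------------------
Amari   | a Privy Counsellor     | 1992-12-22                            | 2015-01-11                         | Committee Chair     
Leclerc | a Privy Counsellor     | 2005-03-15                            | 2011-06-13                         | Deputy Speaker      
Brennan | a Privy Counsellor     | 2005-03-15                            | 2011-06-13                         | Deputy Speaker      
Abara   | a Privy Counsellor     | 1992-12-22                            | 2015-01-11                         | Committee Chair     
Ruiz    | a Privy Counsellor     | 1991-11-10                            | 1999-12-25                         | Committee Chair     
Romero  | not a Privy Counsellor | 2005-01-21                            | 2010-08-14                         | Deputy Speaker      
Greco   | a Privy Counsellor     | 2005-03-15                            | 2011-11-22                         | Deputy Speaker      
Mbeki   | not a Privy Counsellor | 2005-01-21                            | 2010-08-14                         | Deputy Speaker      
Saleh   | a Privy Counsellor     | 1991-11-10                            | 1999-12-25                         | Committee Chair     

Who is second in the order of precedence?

Romero

By parliamentary office: Mbeki, Romero, Brennan, Leclerc and Greco (Deputy Speaker); then Ruiz, Saleh, Abara and Amari (Committee Chair).
Among Mbeki, Romero, Brennan, Leclerc and Greco, by date of appointment to current office (earlier first): Mbeki and Romero (2005-01-21) before Brennan, Leclerc and Greco (2005-03-15).
Mbeki and Romero are each not a Privy Counsellor, so the next rule applies.
Mbeki and Romero both have date first returned to the chamber 2010-08-14, so the next rule applies.
Among Mbeki and Romero, alphabetically by surname: Mbeki before Romero.
Brennan, Leclerc and Greco are each a Privy Counsellor, so the next rule applies.
Among Brennan, Leclerc and Greco, by date first returned to the chamber (earlier first): Brennan and Leclerc (2011-06-13) before Greco (2011-11-22).
Among Brennan and Leclerc, alphabetically by surname: Brennan before Leclerc.
Among Ruiz, Saleh, Abara and Amari, by date of appointment to current office (earlier first): Ruiz and Saleh (1991-11-10) before Abara and Amari (1992-12-22).
Ruiz and Saleh are each a Privy Counsellor, so the next rule applies.
Ruiz and Saleh both have date first returned to the chamber 1999-12-25, so the next rule applies.
Among Ruiz and Saleh, alphabetically by surname: Ruiz before Saleh.
Abara and Amari are each a Privy Counsellor, so the next rule applies.
Abara and Amari both have date first returned to the chamber 2015-01-11, so the next rule applies.
Among Abara and Amari, alphabetically by surname: Abara before Amari.
Order: Mbeki, Romero, Brennan, Leclerc, Greco, Ruiz, Saleh, Abara, Amari.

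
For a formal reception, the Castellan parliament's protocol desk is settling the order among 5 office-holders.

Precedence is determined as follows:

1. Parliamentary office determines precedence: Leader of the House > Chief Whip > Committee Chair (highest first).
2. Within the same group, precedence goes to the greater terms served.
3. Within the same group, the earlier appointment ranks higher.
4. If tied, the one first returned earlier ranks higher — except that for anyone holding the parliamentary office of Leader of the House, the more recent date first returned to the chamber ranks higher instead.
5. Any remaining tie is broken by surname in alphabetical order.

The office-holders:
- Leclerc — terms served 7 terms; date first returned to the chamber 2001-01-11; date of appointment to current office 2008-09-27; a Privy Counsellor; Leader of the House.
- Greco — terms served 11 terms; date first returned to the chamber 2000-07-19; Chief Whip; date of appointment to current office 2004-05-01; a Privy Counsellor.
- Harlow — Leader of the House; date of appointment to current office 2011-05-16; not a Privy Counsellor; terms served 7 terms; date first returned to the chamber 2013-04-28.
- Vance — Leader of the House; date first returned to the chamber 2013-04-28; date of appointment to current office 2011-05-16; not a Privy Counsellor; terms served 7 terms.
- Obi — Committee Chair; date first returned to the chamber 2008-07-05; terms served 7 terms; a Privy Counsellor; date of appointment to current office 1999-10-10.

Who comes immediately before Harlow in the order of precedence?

By parliamentary office: Leclerc, Harlow and Vance (Leader of the House); then Greco (Chief Whip); then Obi (Committee Chair).
Leclerc, Harlow and Vance all have terms served 7 terms, so the next rule applies.
Among Leclerc, Harlow and Vance, by date of appointment to current office (earlier first): Leclerc (2008-09-27) before Harlow and Vance (2011-05-16).
Harlow and Vance both have date first returned to the chamber 2013-04-28, so the next rule applies.
Among Harlow and Vance, alphabetically by surname: Harlow before Vance.
Order: Leclerc, Harlow, Vance, Greco, Obi.

Leclerc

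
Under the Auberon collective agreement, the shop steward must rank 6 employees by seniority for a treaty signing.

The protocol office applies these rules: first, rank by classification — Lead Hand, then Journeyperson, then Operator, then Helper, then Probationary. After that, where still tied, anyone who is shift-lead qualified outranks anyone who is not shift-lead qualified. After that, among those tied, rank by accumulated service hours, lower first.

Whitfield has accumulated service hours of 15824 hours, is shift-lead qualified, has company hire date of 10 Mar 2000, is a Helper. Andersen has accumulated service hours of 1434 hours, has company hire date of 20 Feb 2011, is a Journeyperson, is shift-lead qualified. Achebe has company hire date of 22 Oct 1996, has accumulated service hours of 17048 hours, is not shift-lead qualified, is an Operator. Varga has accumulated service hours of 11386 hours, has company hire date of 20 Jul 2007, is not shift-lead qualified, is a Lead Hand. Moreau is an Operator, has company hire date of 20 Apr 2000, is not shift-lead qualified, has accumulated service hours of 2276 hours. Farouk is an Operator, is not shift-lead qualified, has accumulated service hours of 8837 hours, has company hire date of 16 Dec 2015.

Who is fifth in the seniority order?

Achebe

By classification: Varga (Lead Hand); then Andersen (Journeyperson); then Moreau, Farouk and Achebe (Operator); then Whitfield (Helper).
Moreau, Farouk and Achebe are each not shift-lead qualified, so the next rule applies.
Among Moreau, Farouk and Achebe, by accumulated service hours (lower first): Moreau (2276 hours) before Farouk (8837 hours) before Achebe (17048 hours).
Order: Varga, Andersen, Moreau, Farouk, Achebe, Whitfield.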